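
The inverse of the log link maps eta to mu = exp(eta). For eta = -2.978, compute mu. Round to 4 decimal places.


mu = exp(eta) = exp(-2.978).
= 0.0509.

0.0509


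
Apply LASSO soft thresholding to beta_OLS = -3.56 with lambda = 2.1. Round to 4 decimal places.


Absolute value: |-3.56| = 3.56.
Compare to lambda = 2.1.
Since |beta| > lambda, coefficient = sign(beta)*(|beta| - lambda) = -1.4600.

-1.4600


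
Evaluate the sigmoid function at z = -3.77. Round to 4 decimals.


exp(3.7700) = 43.3801.
1 + exp(-z) = 44.3801.
sigmoid = 1/44.3801 = 0.0225.

0.0225


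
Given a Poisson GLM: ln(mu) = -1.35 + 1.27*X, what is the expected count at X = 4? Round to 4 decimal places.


Compute eta = -1.35 + 1.27 * 4 = 3.7300.
Apply inverse link: mu = e^3.7300 = 41.6791.

41.6791


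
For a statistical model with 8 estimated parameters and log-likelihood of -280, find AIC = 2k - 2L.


Compute:
2k = 2*8 = 16.
-2*loglik = -2*(-280) = 560.
AIC = 16 + 560 = 576.

576


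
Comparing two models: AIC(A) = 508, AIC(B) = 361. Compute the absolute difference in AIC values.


Compute |508 - 361| = 147.
Model B has the smaller AIC.

147


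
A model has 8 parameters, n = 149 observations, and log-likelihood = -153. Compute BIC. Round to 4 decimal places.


Compute k*ln(n) = 8*ln(149) = 8*5.003946 = 40.031568.
Then -2*loglik = 306.
BIC = 40.031568 + 306 = 346.031568, which rounds to 346.0316.

346.0316


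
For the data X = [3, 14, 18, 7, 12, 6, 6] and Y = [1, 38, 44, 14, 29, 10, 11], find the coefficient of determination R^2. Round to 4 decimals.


The fitted line is Y = -7.1681 + 2.9875*X.
SSres = 19.4018, SStot = 1552.0000.
R^2 = 1 - SSres/SStot = 0.9875.

0.9875


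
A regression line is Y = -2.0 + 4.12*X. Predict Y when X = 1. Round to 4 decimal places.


Plug X = 1 into Y = -2.0 + 4.12*X:
Y = -2.0 + 4.1200 = 2.1200.

2.1200


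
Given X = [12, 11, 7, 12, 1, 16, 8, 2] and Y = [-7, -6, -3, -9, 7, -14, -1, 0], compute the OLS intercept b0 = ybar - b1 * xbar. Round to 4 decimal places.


Compute b1 = -1.1677 from the OLS formula.
With xbar = 8.6250 and ybar = -4.1250, the intercept is:
b0 = -4.1250 - -1.1677 * 8.6250 = 5.9461.

5.9461


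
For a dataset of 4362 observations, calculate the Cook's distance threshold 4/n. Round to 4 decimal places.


Cook's distance cutoff = 4/n = 4/4362.
= 0.0009.

0.0009


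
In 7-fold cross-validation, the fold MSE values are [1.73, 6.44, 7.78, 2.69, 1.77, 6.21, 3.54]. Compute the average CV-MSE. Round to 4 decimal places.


Total MSE across folds = 30.1600.
CV-MSE = 30.1600/7 = 4.3086.

4.3086


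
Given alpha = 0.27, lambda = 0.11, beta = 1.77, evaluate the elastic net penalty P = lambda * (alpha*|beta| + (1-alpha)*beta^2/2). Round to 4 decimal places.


L1 component = 0.27 * |1.77| = 0.4779.
L2 component = 0.73 * 1.77^2 / 2 = 1.1435.
Penalty = 0.11 * (0.4779 + 1.1435) = 0.11 * 1.6214 = 0.1784.

0.1784


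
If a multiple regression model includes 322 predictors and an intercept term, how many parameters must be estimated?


Total coefficients = number of predictors + 1 (for the intercept).
= 322 + 1 = 323.

323


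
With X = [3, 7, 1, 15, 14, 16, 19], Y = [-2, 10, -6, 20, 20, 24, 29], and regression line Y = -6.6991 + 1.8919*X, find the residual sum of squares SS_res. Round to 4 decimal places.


Predicted values from Y = -6.6991 + 1.8919*X.
Residuals: [-0.9766, 3.4558, -1.1928, -1.6794, 0.2125, 0.4287, -0.2470].
SSres = 17.4294.

17.4294


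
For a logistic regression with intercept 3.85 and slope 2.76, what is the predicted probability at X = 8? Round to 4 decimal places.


z = 3.85 + 2.76 * 8 = 25.9300.
Sigmoid: P = 1 / (1 + exp(-25.9300)) = 1.0000.

1.0000


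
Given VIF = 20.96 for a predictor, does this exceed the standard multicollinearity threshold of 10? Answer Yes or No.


Compare VIF = 20.96 to the threshold of 10.
20.96 >= 10, so the answer is Yes.

Yes


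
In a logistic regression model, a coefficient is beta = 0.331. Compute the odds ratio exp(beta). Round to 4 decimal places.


exp(0.331) = 1.3924.
So the odds ratio is 1.3924.

1.3924


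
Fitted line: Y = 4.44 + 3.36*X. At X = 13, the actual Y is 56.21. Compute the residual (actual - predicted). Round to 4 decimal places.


Predicted = 4.44 + 3.36 * 13 = 48.1200.
Residual = 56.21 - 48.1200 = 8.0900.

8.0900


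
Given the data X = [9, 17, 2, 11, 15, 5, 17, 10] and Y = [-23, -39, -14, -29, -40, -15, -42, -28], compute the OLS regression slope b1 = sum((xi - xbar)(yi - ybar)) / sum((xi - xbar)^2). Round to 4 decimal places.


Calculate xbar = 10.7500, ybar = -28.7500.
S_xx = 209.5000, S_xy = -413.5000.
Using b1 = S_xy / S_xx = -413.5000 / 209.5000, we get b1 = -1.9737.

-1.9737


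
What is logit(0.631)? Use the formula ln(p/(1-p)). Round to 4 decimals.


The odds are p/(1-p) = 0.631 / 0.369 = 1.7100.
logit(p) = ln(1.7100) = 0.5365.

0.5365


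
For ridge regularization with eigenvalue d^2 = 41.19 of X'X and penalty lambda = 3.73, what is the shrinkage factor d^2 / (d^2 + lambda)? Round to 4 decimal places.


d^2 + lambda = 41.19 + 3.73 = 44.9200.
Shrinkage factor = 41.19/44.9200 = 0.9170.

0.9170


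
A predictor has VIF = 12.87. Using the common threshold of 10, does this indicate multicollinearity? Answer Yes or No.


Compare VIF = 12.87 to the threshold of 10.
12.87 >= 10, so the answer is Yes.

Yes


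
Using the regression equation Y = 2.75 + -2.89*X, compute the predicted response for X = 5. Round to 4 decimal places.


Predicted value:
Y = 2.75 + (-2.89)(5) = 2.75 + -14.4500 = -11.7000.

-11.7000


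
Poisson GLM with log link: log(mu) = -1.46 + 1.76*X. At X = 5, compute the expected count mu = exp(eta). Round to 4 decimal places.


Linear predictor: eta = -1.46 + (1.76)(5) = 7.3400.
Expected count: mu = exp(7.3400) = 1540.7121.

1540.7121


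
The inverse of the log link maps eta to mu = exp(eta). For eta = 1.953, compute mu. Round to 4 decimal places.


Apply the inverse link:
mu = e^1.953 = 7.0498.

7.0498


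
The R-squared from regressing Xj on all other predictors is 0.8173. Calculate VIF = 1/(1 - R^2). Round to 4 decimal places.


VIF = 1 / (1 - 0.8173).
= 1 / 0.1827 = 5.4735.

5.4735


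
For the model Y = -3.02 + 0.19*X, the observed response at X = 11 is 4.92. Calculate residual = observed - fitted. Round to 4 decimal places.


Predicted = -3.02 + 0.19 * 11 = -0.9300.
Residual = 4.92 - -0.9300 = 5.8500.

5.8500


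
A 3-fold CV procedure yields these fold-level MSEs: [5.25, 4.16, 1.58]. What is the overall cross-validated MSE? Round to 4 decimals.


Total MSE across folds = 10.9900.
CV-MSE = 10.9900/3 = 3.6633.

3.6633


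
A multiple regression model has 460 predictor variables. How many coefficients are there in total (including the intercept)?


Total coefficients = number of predictors + 1 (for the intercept).
= 460 + 1 = 461.

461


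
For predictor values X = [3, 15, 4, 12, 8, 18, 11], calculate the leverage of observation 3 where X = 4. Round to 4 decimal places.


n = 7, xbar = 10.1429.
SXX = sum((xi - xbar)^2) = 182.8571.
h = 1/7 + (4 - 10.1429)^2 / 182.8571 = 0.3492.

0.3492


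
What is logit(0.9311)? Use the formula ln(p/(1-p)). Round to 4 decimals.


1 - p = 0.0689.
p/(1-p) = 13.5138.
logit = ln(13.5138) = 2.6037.

2.6037


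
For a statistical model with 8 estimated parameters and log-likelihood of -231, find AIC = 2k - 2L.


AIC = 2*8 - 2*(-231).
= 16 + 462 = 478.

478


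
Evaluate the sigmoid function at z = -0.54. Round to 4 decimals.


First, exp(0.5400) = 1.7160.
Then sigma(z) = 1/(1 + 1.7160) = 0.3682.

0.3682


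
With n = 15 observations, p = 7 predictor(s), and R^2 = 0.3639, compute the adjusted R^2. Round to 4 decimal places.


Adjusted R^2 = 1 - (1 - R^2) * (n-1)/(n-p-1).
(1 - R^2) = 0.6361.
(n-1)/(n-p-1) = 14/7.
(1 - R^2) * (n-1) = 0.6361 * 14 = 8.9054.
Divide by (n-p-1): 8.9054 / 7 = 1.2722.
Adj R^2 = 1 - 1.2722 = -0.2722.

-0.2722


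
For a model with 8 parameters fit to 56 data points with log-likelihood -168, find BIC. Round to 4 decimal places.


Compute k*ln(n) = 8*ln(56) = 8*4.025352 = 32.202816.
Then -2*loglik = 336.
BIC = 32.202816 + 336 = 368.202816, which rounds to 368.2028.

368.2028


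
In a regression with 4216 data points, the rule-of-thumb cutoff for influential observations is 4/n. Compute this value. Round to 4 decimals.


The threshold is 4/n.
4/4216 = 0.0009.

0.0009


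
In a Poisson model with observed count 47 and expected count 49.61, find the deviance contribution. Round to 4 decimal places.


First: ln(47/49.61) = -0.054045.
Then: 47 * -0.054045 = -2.540115.
y - mu = 47 - 49.61 = -2.61.
D = 2(-2.540115 - -2.61) = 0.139770, which rounds to 0.1398.

0.1398


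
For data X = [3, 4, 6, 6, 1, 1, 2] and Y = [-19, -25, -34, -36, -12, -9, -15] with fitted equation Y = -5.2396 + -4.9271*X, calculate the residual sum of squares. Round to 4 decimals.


Predicted values from Y = -5.2396 + -4.9271*X.
Residuals: [1.0209, -0.0520, 0.8022, -1.1978, -1.8333, 1.1667, 0.0938].
SSres = 7.8542.

7.8542


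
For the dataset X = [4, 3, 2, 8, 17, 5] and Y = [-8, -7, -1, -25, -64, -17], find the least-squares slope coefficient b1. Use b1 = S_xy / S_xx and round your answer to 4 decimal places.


Calculate xbar = 6.5000, ybar = -20.3333.
S_xx = 153.5000, S_xy = -635.0000.
Using b1 = S_xy / S_xx = -635.0000 / 153.5000, we get b1 = -4.1368.

-4.1368


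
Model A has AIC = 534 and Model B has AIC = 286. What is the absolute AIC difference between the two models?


Absolute difference = |534 - 286| = 248.
The model with lower AIC (B) is preferred.

248


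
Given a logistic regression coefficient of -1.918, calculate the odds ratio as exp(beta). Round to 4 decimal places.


The odds ratio is computed as:
OR = e^(-1.918) = 0.1469.

0.1469


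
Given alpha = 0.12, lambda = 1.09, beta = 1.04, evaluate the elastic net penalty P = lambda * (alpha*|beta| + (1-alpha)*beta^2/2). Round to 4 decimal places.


Compute:
L1 = 0.12 * 1.04 = 0.1248.
L2 = 0.88 * 1.04^2 / 2 = 0.4759.
Penalty = 1.09 * (0.1248 + 0.4759) = 0.6548.

0.6548


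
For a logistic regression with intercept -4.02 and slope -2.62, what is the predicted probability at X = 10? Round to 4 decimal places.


Compute z = -4.02 + (-2.62)(10) = -30.2200.
exp(-z) = 13316167308051.1820.
P = 1/(1 + 13316167308051.1820) = 0.0000.

0.0000


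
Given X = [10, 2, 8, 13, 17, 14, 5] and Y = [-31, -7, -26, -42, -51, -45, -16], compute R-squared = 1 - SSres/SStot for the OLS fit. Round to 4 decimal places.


The fitted line is Y = -1.2423 + -3.0334*X.
SSres = 7.5283, SStot = 1542.8571.
R^2 = 1 - SSres/SStot = 0.9951.

0.9951


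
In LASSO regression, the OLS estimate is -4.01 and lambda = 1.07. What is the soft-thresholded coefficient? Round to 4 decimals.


|beta_OLS| = 4.01.
lambda = 1.07.
Since |beta| > lambda, coefficient = sign(beta)*(|beta| - lambda) = -2.9400.
Result = -2.9400.

-2.9400


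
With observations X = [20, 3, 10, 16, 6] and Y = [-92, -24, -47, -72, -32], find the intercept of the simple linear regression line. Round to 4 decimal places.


Compute b1 = -4.0255 from the OLS formula.
With xbar = 11.0000 and ybar = -53.4000, the intercept is:
b0 = -53.4000 - -4.0255 * 11.0000 = -9.1194.

-9.1194


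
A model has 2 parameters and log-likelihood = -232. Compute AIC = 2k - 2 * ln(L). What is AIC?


AIC = 2k - 2*loglik = 2(2) - 2(-232).
= 4 + 464 = 468.

468


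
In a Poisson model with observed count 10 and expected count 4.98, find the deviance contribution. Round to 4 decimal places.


y/mu = 10/4.98 = 2.008032 (approx.), and ln(10/4.98) = 0.697155.
y * ln(y/mu) = 10 * 0.697155 = 6.971550.
y - mu = 5.02.
D = 2 * (6.971550 - 5.02) = 3.903100, which rounds to 3.9031.

3.9031


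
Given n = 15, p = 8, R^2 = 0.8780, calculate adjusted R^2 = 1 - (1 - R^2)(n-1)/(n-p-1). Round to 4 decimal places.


Using the formula:
(1 - 0.8780) = 0.1220.
Multiply by 14/6: 0.1220 * 14 = 1.7080, then 1.7080 / 6 = 0.2847.
Adj R^2 = 1 - 0.2847 = 0.7153.

0.7153


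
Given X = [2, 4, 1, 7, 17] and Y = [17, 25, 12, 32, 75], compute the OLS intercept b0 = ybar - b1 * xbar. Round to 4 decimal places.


Compute b1 = 3.8777 from the OLS formula.
With xbar = 6.2000 and ybar = 32.2000, the intercept is:
b0 = 32.2000 - 3.8777 * 6.2000 = 8.1583.

8.1583


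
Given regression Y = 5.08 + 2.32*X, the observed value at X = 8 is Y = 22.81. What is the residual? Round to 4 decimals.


Fitted value at X = 8 is yhat = 5.08 + 2.32*8 = 23.6400.
Residual = 22.81 - 23.6400 = -0.8300.

-0.8300


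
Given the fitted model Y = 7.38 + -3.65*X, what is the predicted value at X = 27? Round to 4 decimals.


Plug X = 27 into Y = 7.38 + -3.65*X:
Y = 7.38 + -98.5500 = -91.1700.

-91.1700


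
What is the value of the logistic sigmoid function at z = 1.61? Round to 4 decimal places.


First, exp(-1.6100) = 0.1999.
Then sigma(z) = 1/(1 + 0.1999) = 0.8334.

0.8334


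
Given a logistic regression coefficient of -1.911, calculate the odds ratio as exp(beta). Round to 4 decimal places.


exp(-1.911) = 0.1479.
So the odds ratio is 0.1479.

0.1479


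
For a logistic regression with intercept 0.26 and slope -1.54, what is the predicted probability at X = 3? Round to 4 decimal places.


Linear predictor: z = 0.26 + -1.54 * 3 = -4.3600.
P = 1/(1 + exp(4.3600)) = 1/(1 + 78.2571) = 0.0126.

0.0126


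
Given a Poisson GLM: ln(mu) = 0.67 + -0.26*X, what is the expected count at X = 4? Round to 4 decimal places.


Linear predictor: eta = 0.67 + (-0.26)(4) = -0.3700.
Expected count: mu = exp(-0.3700) = 0.6907.

0.6907


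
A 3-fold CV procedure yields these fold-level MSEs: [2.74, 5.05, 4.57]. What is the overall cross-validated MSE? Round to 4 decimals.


Add all fold MSEs: 12.3600.
Divide by k = 3: 12.3600/3 = 4.1200.

4.1200


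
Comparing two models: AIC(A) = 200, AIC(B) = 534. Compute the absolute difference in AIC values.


Compute |200 - 534| = 334.
Model A has the smaller AIC.

334


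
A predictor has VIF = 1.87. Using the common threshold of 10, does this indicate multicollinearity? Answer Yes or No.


Compare VIF = 1.87 to the threshold of 10.
1.87 < 10, so the answer is No.

No


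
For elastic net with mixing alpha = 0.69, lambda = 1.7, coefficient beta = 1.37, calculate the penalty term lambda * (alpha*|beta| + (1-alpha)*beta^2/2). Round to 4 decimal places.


L1 component = 0.69 * |1.37| = 0.9453.
L2 component = 0.31 * 1.37^2 / 2 = 0.2909.
Penalty = 1.7 * (0.9453 + 0.2909) = 1.7 * 1.2362 = 2.1016.

2.1016


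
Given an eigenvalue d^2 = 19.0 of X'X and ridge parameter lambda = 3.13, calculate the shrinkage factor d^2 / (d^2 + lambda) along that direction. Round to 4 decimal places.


Compute the denominator: 19.0 + 3.13 = 22.1300.
Shrinkage factor = 19.0 / 22.1300 = 0.8586.

0.8586


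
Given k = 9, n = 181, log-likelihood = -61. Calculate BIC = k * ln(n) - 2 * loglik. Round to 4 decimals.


Compute k*ln(n) = 9*ln(181) = 9*5.198497 = 46.786473.
Then -2*loglik = 122.
BIC = 46.786473 + 122 = 168.786473, which rounds to 168.7865.

168.7865


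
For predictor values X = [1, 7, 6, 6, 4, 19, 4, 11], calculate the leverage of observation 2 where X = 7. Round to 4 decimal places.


n = 8, xbar = 7.2500.
SXX = sum((xi - xbar)^2) = 215.5000.
h = 1/8 + (7 - 7.2500)^2 / 215.5000 = 0.1253.

0.1253


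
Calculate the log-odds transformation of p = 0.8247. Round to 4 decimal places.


Compute the odds: 0.8247/0.1753 = 4.7045.
Take the natural log: ln(4.7045) = 1.5485.

1.5485


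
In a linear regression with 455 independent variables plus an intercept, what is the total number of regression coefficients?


Each predictor gets one coefficient, plus one intercept.
Total parameters = 455 + 1 = 456.

456


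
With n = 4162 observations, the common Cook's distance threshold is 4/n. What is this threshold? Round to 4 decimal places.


Cook's distance cutoff = 4/n = 4/4162.
= 0.0010.

0.0010


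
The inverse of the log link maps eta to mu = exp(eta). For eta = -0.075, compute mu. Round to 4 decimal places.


The inverse log link gives:
mu = exp(-0.075) = 0.9277.

0.9277


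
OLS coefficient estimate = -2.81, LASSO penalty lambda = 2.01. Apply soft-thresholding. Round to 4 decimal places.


Absolute value: |-2.81| = 2.81.
Compare to lambda = 2.01.
Since |beta| > lambda, coefficient = sign(beta)*(|beta| - lambda) = -0.8000.

-0.8000


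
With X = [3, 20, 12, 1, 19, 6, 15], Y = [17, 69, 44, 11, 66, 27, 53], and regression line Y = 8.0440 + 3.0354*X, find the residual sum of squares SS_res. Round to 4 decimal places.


For each point, residual = actual - predicted.
Residuals: [-0.1502, 0.2480, -0.4688, -0.0794, 0.2834, 0.7436, -0.5750].
Sum of squared residuals = 1.2740.

1.2740


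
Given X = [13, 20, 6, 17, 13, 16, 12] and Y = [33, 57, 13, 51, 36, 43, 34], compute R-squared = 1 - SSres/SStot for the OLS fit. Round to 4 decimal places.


After computing the OLS fit (b0=-5.9435, b1=3.1815):
SSres = 21.7993, SStot = 1224.8571.
R^2 = 1 - 21.7993/1224.8571 = 0.9822.

0.9822


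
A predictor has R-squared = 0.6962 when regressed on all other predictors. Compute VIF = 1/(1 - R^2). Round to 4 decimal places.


Denominator: 1 - 0.6962 = 0.3038.
VIF = 1 / 0.3038 = 3.2916.

3.2916


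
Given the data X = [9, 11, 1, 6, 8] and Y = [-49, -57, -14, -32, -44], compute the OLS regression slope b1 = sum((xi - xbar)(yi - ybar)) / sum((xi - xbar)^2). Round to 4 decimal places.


The sample means are xbar = 7.0000 and ybar = -39.2000.
Compute S_xx = 58.0000 and S_xy = -254.0000.
Slope b1 = S_xy / S_xx = -254.0000 / 58.0000 = -4.3793.

-4.3793


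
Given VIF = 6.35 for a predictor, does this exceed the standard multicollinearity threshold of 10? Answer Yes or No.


The threshold is 10.
VIF = 6.35 is < 10.
Multicollinearity indication: No.

No


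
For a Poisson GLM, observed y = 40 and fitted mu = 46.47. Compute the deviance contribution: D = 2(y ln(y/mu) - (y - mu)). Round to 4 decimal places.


First: ln(40/46.47) = -0.149927.
Then: 40 * -0.149927 = -5.997080.
y - mu = 40 - 46.47 = -6.47.
D = 2(-5.997080 - -6.47) = 0.945840, which rounds to 0.9458.

0.9458


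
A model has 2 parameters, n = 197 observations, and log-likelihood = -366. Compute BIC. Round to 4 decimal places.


Compute k*ln(n) = 2*ln(197) = 2*5.283204 = 10.566408.
Then -2*loglik = 732.
BIC = 10.566408 + 732 = 742.566408, which rounds to 742.5664.

742.5664


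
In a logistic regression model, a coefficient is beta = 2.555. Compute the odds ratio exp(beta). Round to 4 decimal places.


Odds ratio = exp(beta) = exp(2.555).
= 12.8713.

12.8713


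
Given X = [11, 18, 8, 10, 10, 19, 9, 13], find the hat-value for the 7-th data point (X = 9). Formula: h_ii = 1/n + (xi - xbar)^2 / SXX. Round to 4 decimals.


Compute xbar = 12.2500 with n = 8 observations.
SXX = 119.5000.
Leverage = 1/8 + (9 - 12.2500)^2/119.5000 = 0.2134.

0.2134


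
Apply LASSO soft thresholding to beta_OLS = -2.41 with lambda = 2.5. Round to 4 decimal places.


|beta_OLS| = 2.41.
lambda = 2.5.
Since |beta| <= lambda, the coefficient is set to 0.
Result = 0.0000.

0.0000


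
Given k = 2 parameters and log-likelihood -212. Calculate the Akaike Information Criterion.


AIC = 2k - 2*loglik = 2(2) - 2(-212).
= 4 + 424 = 428.

428


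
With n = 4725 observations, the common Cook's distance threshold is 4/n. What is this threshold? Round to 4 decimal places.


Using the rule of thumb:
Threshold = 4 / 4725 = 0.0008.

0.0008


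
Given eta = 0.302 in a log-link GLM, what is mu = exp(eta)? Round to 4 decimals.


The inverse log link gives:
mu = exp(0.302) = 1.3526.

1.3526


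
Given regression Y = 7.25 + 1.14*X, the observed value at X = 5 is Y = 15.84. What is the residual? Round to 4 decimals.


Fitted value at X = 5 is yhat = 7.25 + 1.14*5 = 12.9500.
Residual = 15.84 - 12.9500 = 2.8900.

2.8900


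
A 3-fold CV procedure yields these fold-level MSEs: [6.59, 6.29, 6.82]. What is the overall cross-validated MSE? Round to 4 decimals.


Sum of fold MSEs = 19.7000.
Average = 19.7000 / 3 = 6.5667.

6.5667


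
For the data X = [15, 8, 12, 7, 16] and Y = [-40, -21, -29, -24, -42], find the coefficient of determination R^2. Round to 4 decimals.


Fit the OLS line: b0 = -5.1534, b1 = -2.2454.
SSres = 26.0736.
SStot = 354.8000.
R^2 = 1 - 26.0736/354.8000 = 0.9265.

0.9265


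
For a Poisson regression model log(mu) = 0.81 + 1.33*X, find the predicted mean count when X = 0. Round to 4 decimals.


Compute eta = 0.81 + 1.33 * 0 = 0.8100.
Apply inverse link: mu = e^0.8100 = 2.2479.

2.2479


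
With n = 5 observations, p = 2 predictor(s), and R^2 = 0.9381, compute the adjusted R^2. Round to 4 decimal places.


Using the formula:
(1 - 0.9381) = 0.0619.
Multiply by 4/2: 0.0619 * 4 = 0.2476, then 0.2476 / 2 = 0.1238.
Adj R^2 = 1 - 0.1238 = 0.8762.

0.8762


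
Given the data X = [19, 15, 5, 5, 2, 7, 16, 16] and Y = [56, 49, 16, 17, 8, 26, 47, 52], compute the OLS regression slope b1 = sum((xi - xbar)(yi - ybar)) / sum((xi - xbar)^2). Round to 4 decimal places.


Calculate xbar = 10.6250, ybar = 33.8750.
S_xx = 297.8750, S_xy = 866.6250.
Using b1 = S_xy / S_xx = 866.6250 / 297.8750, we get b1 = 2.9094.

2.9094


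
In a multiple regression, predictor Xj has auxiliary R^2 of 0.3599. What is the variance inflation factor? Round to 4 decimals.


Denominator: 1 - 0.3599 = 0.6401.
VIF = 1 / 0.6401 = 1.5623.

1.5623


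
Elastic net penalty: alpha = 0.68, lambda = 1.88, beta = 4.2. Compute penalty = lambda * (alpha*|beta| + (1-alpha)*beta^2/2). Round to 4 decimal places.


Compute:
L1 = 0.68 * 4.2 = 2.8560.
L2 = 0.32 * 4.2^2 / 2 = 2.8224.
Penalty = 1.88 * (2.8560 + 2.8224) = 10.6754.

10.6754


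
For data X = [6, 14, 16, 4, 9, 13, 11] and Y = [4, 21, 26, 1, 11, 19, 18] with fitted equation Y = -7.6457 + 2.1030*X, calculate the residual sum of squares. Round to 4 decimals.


Predicted values from Y = -7.6457 + 2.1030*X.
Residuals: [-0.9723, -0.7963, -0.0023, 0.2337, -0.2813, -0.6933, 2.5127].
SSres = 8.5075.

8.5075


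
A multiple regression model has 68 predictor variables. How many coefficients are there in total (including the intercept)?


Total coefficients = number of predictors + 1 (for the intercept).
= 68 + 1 = 69.

69


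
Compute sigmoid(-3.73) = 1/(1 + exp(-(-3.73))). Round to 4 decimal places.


First, exp(3.7300) = 41.6791.
Then sigma(z) = 1/(1 + 41.6791) = 0.0234.

0.0234


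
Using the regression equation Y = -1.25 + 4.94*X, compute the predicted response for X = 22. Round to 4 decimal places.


Predicted value:
Y = -1.25 + (4.94)(22) = -1.25 + 108.6800 = 107.4300.

107.4300


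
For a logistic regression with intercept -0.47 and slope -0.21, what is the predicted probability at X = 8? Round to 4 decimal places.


Compute z = -0.47 + (-0.21)(8) = -2.1500.
exp(-z) = 8.5849.
P = 1/(1 + 8.5849) = 0.1043.

0.1043


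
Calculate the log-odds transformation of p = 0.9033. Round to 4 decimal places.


The odds are p/(1-p) = 0.9033 / 0.0967 = 9.3413.
logit(p) = ln(9.3413) = 2.2344.

2.2344


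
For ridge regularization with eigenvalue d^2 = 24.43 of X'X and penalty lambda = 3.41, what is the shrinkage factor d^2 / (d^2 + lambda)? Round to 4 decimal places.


d^2 + lambda = 24.43 + 3.41 = 27.8400.
Shrinkage factor = 24.43/27.8400 = 0.8775.

0.8775


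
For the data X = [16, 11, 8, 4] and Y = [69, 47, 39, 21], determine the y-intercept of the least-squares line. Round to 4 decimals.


First find the slope: b1 = 3.9218.
Means: xbar = 9.7500, ybar = 44.0000.
b0 = ybar - b1 * xbar = 44.0000 - 3.9218 * 9.7500 = 5.7622.

5.7622


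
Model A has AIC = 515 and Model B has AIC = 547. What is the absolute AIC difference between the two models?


|AIC_A - AIC_B| = |515 - 547| = 32.
Model A is preferred (lower AIC).

32


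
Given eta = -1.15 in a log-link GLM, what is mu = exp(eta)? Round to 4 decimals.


Apply the inverse link:
mu = e^-1.15 = 0.3166.

0.3166


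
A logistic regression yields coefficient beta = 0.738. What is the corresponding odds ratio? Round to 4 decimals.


The odds ratio is computed as:
OR = e^(0.738) = 2.0917.

2.0917


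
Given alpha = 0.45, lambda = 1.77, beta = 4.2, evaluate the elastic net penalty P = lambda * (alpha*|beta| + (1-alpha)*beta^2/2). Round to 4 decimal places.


L1 component = 0.45 * |4.2| = 1.8900.
L2 component = 0.55 * 4.2^2 / 2 = 4.8510.
Penalty = 1.77 * (1.8900 + 4.8510) = 1.77 * 6.7410 = 11.9316.

11.9316


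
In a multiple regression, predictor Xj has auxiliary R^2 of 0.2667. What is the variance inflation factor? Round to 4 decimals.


Using VIF = 1/(1 - R^2_j):
1 - 0.2667 = 0.7333.
VIF = 1.3637.

1.3637


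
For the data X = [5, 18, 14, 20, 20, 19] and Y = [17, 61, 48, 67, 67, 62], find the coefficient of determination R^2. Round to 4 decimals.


Fit the OLS line: b0 = 0.8667, b1 = 3.3000.
SSres = 4.0333.
SStot = 1855.3333.
R^2 = 1 - 4.0333/1855.3333 = 0.9978.

0.9978


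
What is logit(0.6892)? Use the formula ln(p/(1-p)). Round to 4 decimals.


The odds are p/(1-p) = 0.6892 / 0.3108 = 2.2175.
logit(p) = ln(2.2175) = 0.7964.

0.7964


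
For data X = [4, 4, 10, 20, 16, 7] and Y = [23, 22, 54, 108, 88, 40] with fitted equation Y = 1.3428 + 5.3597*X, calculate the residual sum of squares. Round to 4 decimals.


Predicted values from Y = 1.3428 + 5.3597*X.
Residuals: [0.2184, -0.7816, -0.9398, -0.5368, 0.9020, 1.1393].
SSres = 3.9416.

3.9416


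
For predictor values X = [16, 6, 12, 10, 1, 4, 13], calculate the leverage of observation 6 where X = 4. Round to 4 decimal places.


Mean of X: xbar = 8.8571.
SXX = 172.8571.
For X = 4: h = 1/7 + (4 - 8.8571)^2/172.8571 = 0.2793.

0.2793


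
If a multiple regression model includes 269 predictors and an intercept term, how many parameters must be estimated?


Each predictor gets one coefficient, plus one intercept.
Total parameters = 269 + 1 = 270.

270


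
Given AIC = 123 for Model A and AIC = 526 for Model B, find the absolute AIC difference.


Compute |123 - 526| = 403.
Model A has the smaller AIC.

403


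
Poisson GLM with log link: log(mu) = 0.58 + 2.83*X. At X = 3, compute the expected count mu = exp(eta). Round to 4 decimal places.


eta = 0.58 + 2.83 * 3 = 9.0700.
mu = exp(9.0700) = 8690.6238.

8690.6238


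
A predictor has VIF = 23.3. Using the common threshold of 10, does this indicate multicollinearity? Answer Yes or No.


Check: VIF = 23.3 vs threshold = 10.
Since 23.3 >= 10, the answer is Yes.

Yes


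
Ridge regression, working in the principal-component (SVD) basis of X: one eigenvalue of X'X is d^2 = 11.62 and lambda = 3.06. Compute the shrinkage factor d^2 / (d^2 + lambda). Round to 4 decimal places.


d^2 + lambda = 11.62 + 3.06 = 14.6800.
Shrinkage factor = 11.62/14.6800 = 0.7916.

0.7916


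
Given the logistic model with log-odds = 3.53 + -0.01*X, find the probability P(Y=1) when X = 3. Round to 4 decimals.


Linear predictor: z = 3.53 + -0.01 * 3 = 3.5000.
P = 1/(1 + exp(-3.5000)) = 1/(1 + 0.0302) = 0.9707.

0.9707


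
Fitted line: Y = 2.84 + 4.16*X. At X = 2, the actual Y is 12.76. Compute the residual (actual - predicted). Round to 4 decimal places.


Predicted = 2.84 + 4.16 * 2 = 11.1600.
Residual = 12.76 - 11.1600 = 1.6000.

1.6000


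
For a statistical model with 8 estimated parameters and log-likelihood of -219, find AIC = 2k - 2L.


AIC = 2k - 2*loglik = 2(8) - 2(-219).
= 16 + 438 = 454.

454


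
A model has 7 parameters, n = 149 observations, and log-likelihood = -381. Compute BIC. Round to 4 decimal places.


ln(149) = 5.003946.
k * ln(n) = 7 * 5.003946 = 35.027622.
-2L = 762.
BIC = 35.027622 + 762 = 797.027622, which rounds to 797.0276.

797.0276


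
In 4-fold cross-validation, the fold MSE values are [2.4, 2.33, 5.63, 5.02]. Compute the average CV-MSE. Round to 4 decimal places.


Total MSE across folds = 15.3800.
CV-MSE = 15.3800/4 = 3.8450.

3.8450


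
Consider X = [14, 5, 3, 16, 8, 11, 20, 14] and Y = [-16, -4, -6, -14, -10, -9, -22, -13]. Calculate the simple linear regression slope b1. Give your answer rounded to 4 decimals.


The sample means are xbar = 11.3750 and ybar = -11.7500.
Compute S_xx = 231.8750 and S_xy = -217.7500.
Slope b1 = S_xy / S_xx = -217.7500 / 231.8750 = -0.9391.

-0.9391


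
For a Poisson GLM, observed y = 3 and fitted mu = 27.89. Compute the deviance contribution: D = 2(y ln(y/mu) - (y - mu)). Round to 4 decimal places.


First: ln(3/27.89) = -2.229656.
Then: 3 * -2.229656 = -6.688968.
y - mu = 3 - 27.89 = -24.89.
D = 2(-6.688968 - -24.89) = 36.402064, which rounds to 36.4021.

36.4021


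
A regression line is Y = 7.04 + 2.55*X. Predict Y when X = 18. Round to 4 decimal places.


Substitute X = 18 into the equation:
Y = 7.04 + 2.55 * 18 = 7.04 + 45.9000 = 52.9400.

52.9400


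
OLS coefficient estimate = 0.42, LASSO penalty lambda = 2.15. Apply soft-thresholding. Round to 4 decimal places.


|beta_OLS| = 0.42.
lambda = 2.15.
Since |beta| <= lambda, the coefficient is set to 0.
Result = 0.0000.

0.0000


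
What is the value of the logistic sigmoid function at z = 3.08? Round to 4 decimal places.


Compute exp(-3.0800) = 0.0460.
Sigmoid = 1 / (1 + 0.0460) = 1 / 1.0460 = 0.9561.

0.9561


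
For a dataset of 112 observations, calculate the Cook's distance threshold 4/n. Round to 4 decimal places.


The threshold is 4/n.
4/112 = 0.0357.

0.0357


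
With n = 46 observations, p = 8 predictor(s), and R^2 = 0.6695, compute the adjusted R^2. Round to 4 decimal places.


Adjusted R^2 = 1 - (1 - R^2) * (n-1)/(n-p-1).
(1 - R^2) = 0.3305.
(n-1)/(n-p-1) = 45/37.
(1 - R^2) * (n-1) = 0.3305 * 45 = 14.8725.
Divide by (n-p-1): 14.8725 / 37 = 0.4020.
Adj R^2 = 1 - 0.4020 = 0.5980.

0.5980


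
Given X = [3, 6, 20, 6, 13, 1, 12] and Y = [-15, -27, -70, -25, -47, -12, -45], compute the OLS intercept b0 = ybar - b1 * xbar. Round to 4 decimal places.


Compute b1 = -3.1123 from the OLS formula.
With xbar = 8.7143 and ybar = -34.4286, the intercept is:
b0 = -34.4286 - -3.1123 * 8.7143 = -7.3075.

-7.3075


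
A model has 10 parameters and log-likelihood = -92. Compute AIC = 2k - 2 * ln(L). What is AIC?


AIC = 2*10 - 2*(-92).
= 20 + 184 = 204.

204


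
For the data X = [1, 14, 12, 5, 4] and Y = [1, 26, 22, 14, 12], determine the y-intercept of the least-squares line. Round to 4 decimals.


Compute b1 = 1.6857 from the OLS formula.
With xbar = 7.2000 and ybar = 15.0000, the intercept is:
b0 = 15.0000 - 1.6857 * 7.2000 = 2.8632.

2.8632


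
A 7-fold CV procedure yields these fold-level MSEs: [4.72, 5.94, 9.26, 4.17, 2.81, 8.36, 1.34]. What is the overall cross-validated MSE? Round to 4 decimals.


Add all fold MSEs: 36.6000.
Divide by k = 7: 36.6000/7 = 5.2286.

5.2286


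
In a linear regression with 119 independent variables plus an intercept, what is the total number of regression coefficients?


Each predictor gets one coefficient, plus one intercept.
Total parameters = 119 + 1 = 120.

120


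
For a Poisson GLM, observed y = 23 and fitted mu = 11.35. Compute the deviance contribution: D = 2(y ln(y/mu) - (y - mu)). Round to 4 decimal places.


y/mu = 23/11.35 = 2.026432 (approx.), and ln(23/11.35) = 0.706276.
y * ln(y/mu) = 23 * 0.706276 = 16.244348.
y - mu = 11.65.
D = 2 * (16.244348 - 11.65) = 9.188696, which rounds to 9.1887.

9.1887


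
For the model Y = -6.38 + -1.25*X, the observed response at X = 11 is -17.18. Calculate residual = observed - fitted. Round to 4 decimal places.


Fitted value at X = 11 is yhat = -6.38 + -1.25*11 = -20.1300.
Residual = -17.18 - -20.1300 = 2.9500.

2.9500


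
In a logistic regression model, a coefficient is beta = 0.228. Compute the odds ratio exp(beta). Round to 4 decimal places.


The odds ratio is computed as:
OR = e^(0.228) = 1.2561.

1.2561


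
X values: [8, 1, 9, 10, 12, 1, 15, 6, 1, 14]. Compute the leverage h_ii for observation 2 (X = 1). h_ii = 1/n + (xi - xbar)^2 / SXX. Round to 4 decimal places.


Compute xbar = 7.7000 with n = 10 observations.
SXX = 256.1000.
Leverage = 1/10 + (1 - 7.7000)^2/256.1000 = 0.2753.

0.2753


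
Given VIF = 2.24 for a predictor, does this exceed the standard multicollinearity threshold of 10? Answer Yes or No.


Check: VIF = 2.24 vs threshold = 10.
Since 2.24 < 10, the answer is No.

No


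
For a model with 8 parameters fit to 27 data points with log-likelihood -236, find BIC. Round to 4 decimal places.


ln(27) = 3.295837.
k * ln(n) = 8 * 3.295837 = 26.366696.
-2L = 472.
BIC = 26.366696 + 472 = 498.366696, which rounds to 498.3667.

498.3667


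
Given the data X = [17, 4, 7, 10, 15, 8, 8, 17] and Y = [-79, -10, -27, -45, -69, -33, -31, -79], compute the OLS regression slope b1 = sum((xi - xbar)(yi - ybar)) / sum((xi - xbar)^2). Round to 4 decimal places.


First compute the means: xbar = 10.7500, ybar = -46.6250.
Then S_xx = sum((xi - xbar)^2) = 171.5000.
S_xy = sum((xi - xbar)(yi - ybar)) = -902.2500.
b1 = S_xy / S_xx = -902.2500 / 171.5000 = -5.2609.

-5.2609


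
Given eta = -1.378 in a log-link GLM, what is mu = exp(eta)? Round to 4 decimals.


Apply the inverse link:
mu = e^-1.378 = 0.2521.

0.2521


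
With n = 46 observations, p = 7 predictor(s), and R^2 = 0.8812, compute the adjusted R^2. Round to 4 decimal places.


Adjusted R^2 = 1 - (1 - R^2) * (n-1)/(n-p-1).
(1 - R^2) = 0.1188.
(n-1)/(n-p-1) = 45/38.
(1 - R^2) * (n-1) = 0.1188 * 45 = 5.3460.
Divide by (n-p-1): 5.3460 / 38 = 0.1407.
Adj R^2 = 1 - 0.1407 = 0.8593.

0.8593


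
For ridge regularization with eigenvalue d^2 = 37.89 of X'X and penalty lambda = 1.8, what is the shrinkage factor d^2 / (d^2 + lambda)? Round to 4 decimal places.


d^2 + lambda = 37.89 + 1.8 = 39.6900.
Shrinkage factor = 37.89/39.6900 = 0.9546.

0.9546


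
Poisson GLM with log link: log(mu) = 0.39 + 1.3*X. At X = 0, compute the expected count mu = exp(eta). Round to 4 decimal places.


Compute eta = 0.39 + 1.3 * 0 = 0.3900.
Apply inverse link: mu = e^0.3900 = 1.4770.

1.4770


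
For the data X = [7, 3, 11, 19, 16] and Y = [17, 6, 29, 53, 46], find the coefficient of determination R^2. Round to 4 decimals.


After computing the OLS fit (b0=-3.4929, b1=3.0083):
SSres = 3.1884, SStot = 1530.8000.
R^2 = 1 - 3.1884/1530.8000 = 0.9979.

0.9979


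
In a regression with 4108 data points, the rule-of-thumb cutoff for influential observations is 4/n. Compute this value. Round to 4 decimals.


Using the rule of thumb:
Threshold = 4 / 4108 = 0.0010.

0.0010


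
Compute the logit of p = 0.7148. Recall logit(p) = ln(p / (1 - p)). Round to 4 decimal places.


1 - p = 0.2852.
p/(1-p) = 2.5063.
logit = ln(2.5063) = 0.9188.

0.9188


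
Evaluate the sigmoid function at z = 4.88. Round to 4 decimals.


exp(-4.8800) = 0.0076.
1 + exp(-z) = 1.0076.
sigmoid = 1/1.0076 = 0.9925.

0.9925


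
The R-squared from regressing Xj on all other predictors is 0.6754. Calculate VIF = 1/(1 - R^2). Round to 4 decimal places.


VIF = 1 / (1 - 0.6754).
= 1 / 0.3246 = 3.0807.

3.0807


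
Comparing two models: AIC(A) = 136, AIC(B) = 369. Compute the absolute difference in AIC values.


Compute |136 - 369| = 233.
Model A has the smaller AIC.

233


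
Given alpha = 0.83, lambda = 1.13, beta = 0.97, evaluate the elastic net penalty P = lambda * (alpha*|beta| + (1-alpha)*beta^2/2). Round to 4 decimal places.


L1 component = 0.83 * |0.97| = 0.8051.
L2 component = 0.17 * 0.97^2 / 2 = 0.0800.
Penalty = 1.13 * (0.8051 + 0.0800) = 1.13 * 0.8851 = 1.0001.

1.0001


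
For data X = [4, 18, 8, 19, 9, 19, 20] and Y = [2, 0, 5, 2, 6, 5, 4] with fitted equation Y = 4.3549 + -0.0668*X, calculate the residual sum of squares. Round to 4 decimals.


For each point, residual = actual - predicted.
Residuals: [-2.0877, -3.1525, 1.1795, -1.0857, 2.2463, 1.9143, 0.9811].
Sum of squared residuals = 26.5397.

26.5397


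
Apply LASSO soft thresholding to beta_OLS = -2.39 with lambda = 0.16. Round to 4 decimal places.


Check: |-2.39| = 2.39 vs lambda = 0.16.
Since |beta| > lambda, coefficient = sign(beta)*(|beta| - lambda) = -2.2300.
Soft-thresholded coefficient = -2.2300.

-2.2300


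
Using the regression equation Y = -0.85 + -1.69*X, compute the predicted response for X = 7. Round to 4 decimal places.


Substitute X = 7 into the equation:
Y = -0.85 + -1.69 * 7 = -0.85 + -11.8300 = -12.6800.

-12.6800


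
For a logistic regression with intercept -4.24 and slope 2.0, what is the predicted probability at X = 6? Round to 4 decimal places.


Linear predictor: z = -4.24 + 2.0 * 6 = 7.7600.
P = 1/(1 + exp(-7.7600)) = 1/(1 + 0.0004) = 0.9996.

0.9996


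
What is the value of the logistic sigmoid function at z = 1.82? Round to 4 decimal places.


Compute exp(-1.8200) = 0.1620.
Sigmoid = 1 / (1 + 0.1620) = 1 / 1.1620 = 0.8606.

0.8606


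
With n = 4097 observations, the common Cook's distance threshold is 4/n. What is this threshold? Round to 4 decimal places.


The threshold is 4/n.
4/4097 = 0.0010.

0.0010


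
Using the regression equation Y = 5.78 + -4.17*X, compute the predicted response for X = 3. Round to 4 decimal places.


Predicted value:
Y = 5.78 + (-4.17)(3) = 5.78 + -12.5100 = -6.7300.

-6.7300


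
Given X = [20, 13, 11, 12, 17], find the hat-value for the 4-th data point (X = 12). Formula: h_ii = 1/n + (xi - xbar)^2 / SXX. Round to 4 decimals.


Compute xbar = 14.6000 with n = 5 observations.
SXX = 57.2000.
Leverage = 1/5 + (12 - 14.6000)^2/57.2000 = 0.3182.

0.3182


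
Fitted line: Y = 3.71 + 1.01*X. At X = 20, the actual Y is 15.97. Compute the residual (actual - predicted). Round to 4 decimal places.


Compute yhat = 3.71 + (1.01)(20) = 23.9100.
Residual = actual - predicted = 15.97 - 23.9100 = -7.9400.

-7.9400


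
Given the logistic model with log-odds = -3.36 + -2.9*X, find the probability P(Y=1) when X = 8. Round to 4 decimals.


Compute z = -3.36 + (-2.9)(8) = -26.5600.
exp(-z) = 342658444720.7640.
P = 1/(1 + 342658444720.7640) = 0.0000.

0.0000


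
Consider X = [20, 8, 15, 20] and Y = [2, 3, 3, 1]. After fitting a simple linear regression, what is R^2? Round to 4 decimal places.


After computing the OLS fit (b0=4.3256, b1=-0.1318):
SSres = 1.0698, SStot = 2.7500.
R^2 = 1 - 1.0698/2.7500 = 0.6110.

0.6110


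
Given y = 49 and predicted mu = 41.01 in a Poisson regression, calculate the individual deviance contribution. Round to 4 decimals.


Compute y*ln(y/mu) = 49*ln(49/41.01) = 49*0.178004 = 8.722196.
y - mu = 7.99.
D = 2*(8.722196 - (7.99)) = 1.464392, which rounds to 1.4644.

1.4644


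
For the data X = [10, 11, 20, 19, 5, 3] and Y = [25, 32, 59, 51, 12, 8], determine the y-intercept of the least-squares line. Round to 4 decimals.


First find the slope: b1 = 2.9171.
Means: xbar = 11.3333, ybar = 31.1667.
b0 = ybar - b1 * xbar = 31.1667 - 2.9171 * 11.3333 = -1.8940.

-1.8940


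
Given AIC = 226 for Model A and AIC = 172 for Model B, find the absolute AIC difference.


Compute |226 - 172| = 54.
Model B has the smaller AIC.

54


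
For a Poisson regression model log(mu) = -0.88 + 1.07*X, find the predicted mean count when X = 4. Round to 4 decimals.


eta = -0.88 + 1.07 * 4 = 3.4000.
mu = exp(3.4000) = 29.9641.

29.9641


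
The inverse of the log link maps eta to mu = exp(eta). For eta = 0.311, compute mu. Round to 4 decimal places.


mu = exp(eta) = exp(0.311).
= 1.3648.

1.3648


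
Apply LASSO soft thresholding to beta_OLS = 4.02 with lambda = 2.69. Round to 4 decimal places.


Check: |4.02| = 4.02 vs lambda = 2.69.
Since |beta| > lambda, coefficient = sign(beta)*(|beta| - lambda) = 1.3300.
Soft-thresholded coefficient = 1.3300.

1.3300
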